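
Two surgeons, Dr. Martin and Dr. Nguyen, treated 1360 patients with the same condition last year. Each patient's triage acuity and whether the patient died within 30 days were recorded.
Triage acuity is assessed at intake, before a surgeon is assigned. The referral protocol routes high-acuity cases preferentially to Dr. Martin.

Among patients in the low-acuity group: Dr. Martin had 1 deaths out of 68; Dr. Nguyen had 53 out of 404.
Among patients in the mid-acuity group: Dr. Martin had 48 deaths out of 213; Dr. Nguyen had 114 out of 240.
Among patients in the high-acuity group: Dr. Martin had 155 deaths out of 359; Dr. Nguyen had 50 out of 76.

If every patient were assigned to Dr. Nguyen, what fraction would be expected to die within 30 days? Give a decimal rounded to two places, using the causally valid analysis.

Triage acuity is set before the surgeon has any effect — it is not caused by the surgeon — and it independently drives the outcome. That makes it a confounder, so the causal comparison is within triage acuity levels.
Standardising Dr. Nguyen to the population triage acuity mix: 0.347·53/404 + 0.333·114/240 + 0.320·50/76 = 0.414.

0.41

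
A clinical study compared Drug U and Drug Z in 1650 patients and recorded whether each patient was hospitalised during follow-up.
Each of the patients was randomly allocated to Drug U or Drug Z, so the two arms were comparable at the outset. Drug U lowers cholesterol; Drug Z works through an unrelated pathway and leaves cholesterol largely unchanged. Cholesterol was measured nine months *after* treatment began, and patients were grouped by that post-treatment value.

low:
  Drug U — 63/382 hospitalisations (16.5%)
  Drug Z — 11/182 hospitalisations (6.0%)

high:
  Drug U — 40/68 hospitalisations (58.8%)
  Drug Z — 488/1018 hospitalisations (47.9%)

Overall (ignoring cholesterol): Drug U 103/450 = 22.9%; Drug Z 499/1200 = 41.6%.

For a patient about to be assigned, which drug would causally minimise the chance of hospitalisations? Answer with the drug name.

Cholesterol here is a post-treatment variable shaped by the drug; conditioning on it would introduce bias rather than remove it. The overall comparison is the causal one.
Pooled: Drug U 22.9% vs Drug Z 41.6%; Drug U is lower overall.

Drug U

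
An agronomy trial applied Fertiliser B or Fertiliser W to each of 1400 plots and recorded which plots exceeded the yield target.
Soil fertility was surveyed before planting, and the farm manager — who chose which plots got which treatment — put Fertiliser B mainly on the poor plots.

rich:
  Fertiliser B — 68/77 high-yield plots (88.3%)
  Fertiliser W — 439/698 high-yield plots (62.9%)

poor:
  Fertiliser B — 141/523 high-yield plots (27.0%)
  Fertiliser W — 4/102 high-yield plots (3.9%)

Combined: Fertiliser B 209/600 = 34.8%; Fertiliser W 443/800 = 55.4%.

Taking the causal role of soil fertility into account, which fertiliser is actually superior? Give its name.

The soil fertility-specific comparison favours Fertiliser B throughout, but the pooled figures favour Fertiliser W. The question is whether to condition on soil fertility.
Here soil fertility is a common cause — it drives both which fertiliser a case falls under and the outcome. The crude comparison mixes populations; the stratum-specific rates are the causally relevant ones.
Within each level — rich: 88.3% vs 62.9%; poor: 27.0% vs 3.9% — Fertiliser B is higher every time.

Fertiliser B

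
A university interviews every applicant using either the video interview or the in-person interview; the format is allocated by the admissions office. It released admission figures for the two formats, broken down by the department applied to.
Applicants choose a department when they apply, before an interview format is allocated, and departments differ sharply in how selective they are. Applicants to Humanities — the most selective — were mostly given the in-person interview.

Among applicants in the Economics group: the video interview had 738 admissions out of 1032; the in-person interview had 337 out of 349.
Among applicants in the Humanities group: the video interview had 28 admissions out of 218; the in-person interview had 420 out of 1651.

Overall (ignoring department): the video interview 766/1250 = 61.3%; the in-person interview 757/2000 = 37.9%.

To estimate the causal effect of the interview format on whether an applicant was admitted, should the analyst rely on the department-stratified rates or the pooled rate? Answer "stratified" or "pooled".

Nothing the interview format does changes department; the imbalance is an allocation artefact. With department also predicting the outcome, the pooled figure is confounded, and the within-stratum comparison is the causal one.
Within each level — Economics: 71.5% vs 96.6%; Humanities: 12.8% vs 25.4% — the in-person interview is higher every time.

stratified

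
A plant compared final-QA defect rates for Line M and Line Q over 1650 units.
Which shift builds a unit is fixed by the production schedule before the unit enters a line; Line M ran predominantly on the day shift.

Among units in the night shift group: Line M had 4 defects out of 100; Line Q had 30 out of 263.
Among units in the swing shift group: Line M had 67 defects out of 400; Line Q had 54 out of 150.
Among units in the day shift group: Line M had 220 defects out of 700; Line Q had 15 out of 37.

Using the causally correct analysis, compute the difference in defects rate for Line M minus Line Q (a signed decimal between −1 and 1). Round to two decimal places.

-0.12

Within every shift level Line M has the lower rate, yet pooled Line Q does — Simpson's reversal.
Shift satisfies the back-door criterion: it is not a descendant of the line, and it blocks the spurious path from line to outcome. Adjusting for it (i.e., using the within-shift rates) gives the causal effect.
Adjusting over the population distribution of shift: 0.220·(0.040−0.114) + 0.333·(0.168−0.360) + 0.447·(0.314−0.405) = -0.121.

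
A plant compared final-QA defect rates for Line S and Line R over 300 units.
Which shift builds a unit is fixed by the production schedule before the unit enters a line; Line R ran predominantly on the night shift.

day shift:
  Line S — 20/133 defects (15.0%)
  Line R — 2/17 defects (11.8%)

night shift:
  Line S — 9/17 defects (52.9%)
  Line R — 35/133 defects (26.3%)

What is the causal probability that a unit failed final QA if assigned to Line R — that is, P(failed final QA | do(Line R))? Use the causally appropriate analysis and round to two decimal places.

Within every shift level Line R has the lower rate, yet pooled Line S does — Simpson's reversal.
The imbalance in shift arose from how units were allocated, not from anything the line did; and shift independently affects the outcome. The pooled gap is confounded — condition on shift.
Standardising Line R to the population shift mix: 0.500·2/17 + 0.500·35/133 = 0.190.

0.19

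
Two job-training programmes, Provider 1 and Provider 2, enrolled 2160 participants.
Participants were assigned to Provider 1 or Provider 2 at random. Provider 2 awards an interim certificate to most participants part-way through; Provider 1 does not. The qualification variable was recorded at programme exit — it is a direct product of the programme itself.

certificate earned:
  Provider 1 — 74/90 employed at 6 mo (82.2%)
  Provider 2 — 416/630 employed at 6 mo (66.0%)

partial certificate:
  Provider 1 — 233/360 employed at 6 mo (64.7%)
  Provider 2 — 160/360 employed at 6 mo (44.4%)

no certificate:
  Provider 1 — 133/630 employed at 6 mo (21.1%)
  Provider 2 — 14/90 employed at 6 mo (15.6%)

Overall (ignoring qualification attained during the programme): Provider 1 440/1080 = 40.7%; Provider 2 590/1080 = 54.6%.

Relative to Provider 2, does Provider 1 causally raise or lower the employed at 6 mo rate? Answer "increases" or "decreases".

The qualification attained during the programme-specific comparison favours Provider 1 throughout, but the pooled figures favour Provider 2. The question is whether to condition on qualification attained during the programme.
Stratifying would compare programmes among participants the programmes themselves sorted into qualification attained during the programme groups — a form of selection on an intermediate. The unconditioned pooled rates give the total causal effect.
Pooled: Provider 1 40.7% vs Provider 2 54.6%; Provider 2 is higher overall.

decreases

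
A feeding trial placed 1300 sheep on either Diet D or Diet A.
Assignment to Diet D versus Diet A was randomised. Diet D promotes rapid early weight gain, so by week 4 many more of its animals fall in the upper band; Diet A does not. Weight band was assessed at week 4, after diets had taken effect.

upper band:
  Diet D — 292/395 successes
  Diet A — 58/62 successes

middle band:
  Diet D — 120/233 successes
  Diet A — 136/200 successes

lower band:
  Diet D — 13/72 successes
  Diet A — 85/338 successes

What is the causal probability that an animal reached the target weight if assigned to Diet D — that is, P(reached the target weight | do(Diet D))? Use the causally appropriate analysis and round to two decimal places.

Diet A is higher inside every week-4 weight band stratum but Diet D is higher in aggregate. Whether to stratify depends on how week-4 weight band relates to the diet.
Week-4 weight band here is a post-treatment variable shaped by the diet; conditioning on it would introduce bias rather than remove it. The overall comparison is the causal one.
So P(outcome | do(Diet D)) is just the pooled rate for Diet D: 425/700 = 0.607.

0.61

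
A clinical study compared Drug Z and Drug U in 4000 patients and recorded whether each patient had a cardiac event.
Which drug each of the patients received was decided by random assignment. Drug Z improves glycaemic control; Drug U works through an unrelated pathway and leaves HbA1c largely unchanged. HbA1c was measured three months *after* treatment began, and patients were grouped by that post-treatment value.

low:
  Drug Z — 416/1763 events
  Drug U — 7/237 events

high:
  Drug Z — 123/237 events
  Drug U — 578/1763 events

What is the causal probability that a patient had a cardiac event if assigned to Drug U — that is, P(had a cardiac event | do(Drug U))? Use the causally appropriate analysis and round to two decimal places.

HbA1c here is a post-treatment variable shaped by the drug; conditioning on it would introduce bias rather than remove it. The overall comparison is the causal one.
So P(outcome | do(Drug U)) is just the pooled rate for Drug U: 585/2000 = 0.292.

0.29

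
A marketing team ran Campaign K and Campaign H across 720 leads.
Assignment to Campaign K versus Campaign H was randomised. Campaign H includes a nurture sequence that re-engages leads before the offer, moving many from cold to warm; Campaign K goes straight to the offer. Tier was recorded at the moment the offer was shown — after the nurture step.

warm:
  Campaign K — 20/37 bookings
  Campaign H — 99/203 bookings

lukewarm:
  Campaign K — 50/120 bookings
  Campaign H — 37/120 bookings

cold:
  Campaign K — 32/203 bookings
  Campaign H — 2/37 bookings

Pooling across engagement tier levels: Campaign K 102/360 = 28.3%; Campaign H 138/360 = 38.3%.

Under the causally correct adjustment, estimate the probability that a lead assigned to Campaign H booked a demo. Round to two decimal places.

0.38

Campaign K is higher inside every engagement tier stratum but Campaign H is higher in aggregate. Whether to stratify depends on how engagement tier relates to the campaign.
The distribution of engagement tier is itself part of what the campaign does — it is an intermediate outcome. Holding it fixed would remove that part of the effect; the total effect is the pooled difference.
So P(outcome | do(Campaign H)) is just the pooled rate for Campaign H: 138/360 = 0.383.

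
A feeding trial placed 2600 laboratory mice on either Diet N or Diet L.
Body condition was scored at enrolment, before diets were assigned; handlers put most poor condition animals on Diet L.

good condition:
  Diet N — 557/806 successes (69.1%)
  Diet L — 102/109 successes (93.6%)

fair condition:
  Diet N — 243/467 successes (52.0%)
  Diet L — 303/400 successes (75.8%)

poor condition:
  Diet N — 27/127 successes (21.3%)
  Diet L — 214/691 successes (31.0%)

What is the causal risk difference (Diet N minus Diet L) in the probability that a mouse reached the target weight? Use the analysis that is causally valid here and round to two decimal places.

The starting body condition-specific comparison favours Diet L throughout, but the pooled figures favour Diet N. The question is whether to condition on starting body condition.
Nothing the diet does changes starting body condition; the imbalance is an allocation artefact. With starting body condition also predicting the outcome, the pooled figure is confounded, and the within-stratum comparison is the causal one.
Adjusting over the population distribution of starting body condition: 0.352·(0.691−0.936) + 0.333·(0.520−0.757) + 0.315·(0.213−0.310) = -0.196.

-0.20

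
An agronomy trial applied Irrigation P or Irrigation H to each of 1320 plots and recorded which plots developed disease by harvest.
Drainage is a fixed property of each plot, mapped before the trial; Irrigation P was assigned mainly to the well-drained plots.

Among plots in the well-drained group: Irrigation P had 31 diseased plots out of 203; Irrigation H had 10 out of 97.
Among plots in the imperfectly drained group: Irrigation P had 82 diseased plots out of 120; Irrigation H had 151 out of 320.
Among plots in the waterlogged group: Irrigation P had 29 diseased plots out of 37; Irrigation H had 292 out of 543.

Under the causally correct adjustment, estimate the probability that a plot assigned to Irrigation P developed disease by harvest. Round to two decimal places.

Since field drainage is a pre-existing factor (not a product of the irrigation) and it affects the outcome on its own, it is a confounder. The stratified rates, not the pooled rate, identify the causal effect.
Standardising Irrigation P to the population field drainage mix: 0.227·31/203 + 0.333·82/120 + 0.439·29/37 = 0.607.

0.61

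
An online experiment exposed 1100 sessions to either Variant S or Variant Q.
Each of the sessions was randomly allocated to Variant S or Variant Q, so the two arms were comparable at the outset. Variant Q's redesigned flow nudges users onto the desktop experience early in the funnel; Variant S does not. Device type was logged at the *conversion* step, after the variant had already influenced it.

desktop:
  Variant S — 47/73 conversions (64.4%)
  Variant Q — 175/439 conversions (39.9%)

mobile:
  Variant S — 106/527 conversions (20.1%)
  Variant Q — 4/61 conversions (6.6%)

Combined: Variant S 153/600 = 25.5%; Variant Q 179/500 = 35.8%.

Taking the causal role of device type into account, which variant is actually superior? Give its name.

Variant Q

The stratified and pooled comparisons disagree (Variant S wins within each device type; Variant Q wins overall), so the answer turns on the causal role of device type.
Device type here is a post-treatment variable shaped by the variant; conditioning on it would introduce bias rather than remove it. The overall comparison is the causal one.
Pooled: Variant S 25.5% vs Variant Q 35.8%; Variant Q is higher overall.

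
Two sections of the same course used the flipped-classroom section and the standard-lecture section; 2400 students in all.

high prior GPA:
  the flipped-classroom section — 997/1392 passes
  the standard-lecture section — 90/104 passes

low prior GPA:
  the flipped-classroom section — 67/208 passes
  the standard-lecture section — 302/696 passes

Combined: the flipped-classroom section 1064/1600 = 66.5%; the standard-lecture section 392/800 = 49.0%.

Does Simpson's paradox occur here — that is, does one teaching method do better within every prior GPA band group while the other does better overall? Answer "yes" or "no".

yes

Within each prior GPA band level (high prior GPA 71.6% vs 86.5%; low prior GPA 32.2% vs 43.4%), the standard-lecture section has the higher rate every time. Pooled: 66.5% vs 49.0% — the flipped-classroom section has the higher rate overall. The two comparisons disagree.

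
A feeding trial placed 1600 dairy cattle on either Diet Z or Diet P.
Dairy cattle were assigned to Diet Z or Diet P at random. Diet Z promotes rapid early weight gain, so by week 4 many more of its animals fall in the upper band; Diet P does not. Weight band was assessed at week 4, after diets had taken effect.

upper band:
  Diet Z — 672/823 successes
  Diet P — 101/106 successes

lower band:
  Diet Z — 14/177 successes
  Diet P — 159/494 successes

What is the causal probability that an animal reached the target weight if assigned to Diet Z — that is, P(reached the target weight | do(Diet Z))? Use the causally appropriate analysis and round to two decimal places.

0.69

Week-4 weight band is recorded after the diet and is itself shifted by it — it sits on the causal path from diet to outcome. Conditioning on a mediator would strip out part of the effect we want; the pooled comparison gives the total causal effect.
So P(outcome | do(Diet Z)) is just the pooled rate for Diet Z: 686/1000 = 0.686.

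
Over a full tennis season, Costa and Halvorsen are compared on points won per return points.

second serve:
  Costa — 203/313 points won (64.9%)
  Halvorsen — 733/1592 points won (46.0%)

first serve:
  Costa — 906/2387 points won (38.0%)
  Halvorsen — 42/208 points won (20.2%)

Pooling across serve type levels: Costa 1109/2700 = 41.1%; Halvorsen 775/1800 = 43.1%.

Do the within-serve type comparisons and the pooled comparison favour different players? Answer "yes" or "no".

Within each serve type level (second serve 64.9% vs 46.0%; first serve 38.0% vs 20.2%), Costa has the higher rate every time. Pooled: 41.1% vs 43.1% — Halvorsen has the higher rate overall. The two comparisons disagree.

yes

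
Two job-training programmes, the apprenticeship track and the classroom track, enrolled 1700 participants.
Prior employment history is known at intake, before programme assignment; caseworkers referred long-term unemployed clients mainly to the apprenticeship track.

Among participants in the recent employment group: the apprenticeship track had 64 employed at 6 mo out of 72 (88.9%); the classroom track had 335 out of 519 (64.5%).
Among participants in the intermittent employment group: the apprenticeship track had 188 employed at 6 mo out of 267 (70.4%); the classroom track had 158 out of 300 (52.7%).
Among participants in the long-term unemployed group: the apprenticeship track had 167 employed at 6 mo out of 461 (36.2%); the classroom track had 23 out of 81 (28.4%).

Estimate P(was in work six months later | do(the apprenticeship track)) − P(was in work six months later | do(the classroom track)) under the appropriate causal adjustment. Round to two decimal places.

The imbalance in prior employment history arose from how participants were allocated, not from anything the programme did; and prior employment history independently affects the outcome. The pooled gap is confounded — condition on prior employment history.
Adjusting over the population distribution of prior employment history: 0.348·(0.889−0.645) + 0.334·(0.704−0.527) + 0.319·(0.362−0.284) = +0.169.

+0.17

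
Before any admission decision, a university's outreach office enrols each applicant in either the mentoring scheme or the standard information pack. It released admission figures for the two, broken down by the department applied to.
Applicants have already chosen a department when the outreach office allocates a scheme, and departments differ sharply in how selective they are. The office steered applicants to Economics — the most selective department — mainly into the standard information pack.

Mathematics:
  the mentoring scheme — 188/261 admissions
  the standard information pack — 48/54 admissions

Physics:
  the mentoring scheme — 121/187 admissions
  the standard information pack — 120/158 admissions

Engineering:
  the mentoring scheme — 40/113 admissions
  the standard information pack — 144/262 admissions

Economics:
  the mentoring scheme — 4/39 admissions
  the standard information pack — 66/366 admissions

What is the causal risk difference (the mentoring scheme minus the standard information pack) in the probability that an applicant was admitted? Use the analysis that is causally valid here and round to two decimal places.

-0.14

The imbalance in department arose from how applicants were allocated, not from anything the outreach scheme did; and department independently affects the outcome. The pooled gap is confounded — condition on department.
Adjusting over the population distribution of department: 0.219·(0.720−0.889) + 0.240·(0.647−0.759) + 0.260·(0.354−0.550) + 0.281·(0.103−0.180) = -0.137.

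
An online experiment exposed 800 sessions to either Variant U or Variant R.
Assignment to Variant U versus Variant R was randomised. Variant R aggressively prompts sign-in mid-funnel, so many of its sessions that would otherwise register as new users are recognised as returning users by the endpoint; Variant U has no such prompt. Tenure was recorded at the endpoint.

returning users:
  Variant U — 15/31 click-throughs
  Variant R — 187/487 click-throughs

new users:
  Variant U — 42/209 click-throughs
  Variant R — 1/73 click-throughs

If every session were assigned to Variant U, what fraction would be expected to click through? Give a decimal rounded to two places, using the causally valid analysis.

0.24

The stratified and pooled comparisons disagree (Variant U wins within each user tenure; Variant R wins overall), so the answer turns on the causal role of user tenure.
User tenure is recorded after the variant and is itself shifted by it — it sits on the causal path from variant to outcome. Conditioning on a mediator would strip out part of the effect we want; the pooled comparison gives the total causal effect.
So P(outcome | do(Variant U)) is just the pooled rate for Variant U: 57/240 = 0.237.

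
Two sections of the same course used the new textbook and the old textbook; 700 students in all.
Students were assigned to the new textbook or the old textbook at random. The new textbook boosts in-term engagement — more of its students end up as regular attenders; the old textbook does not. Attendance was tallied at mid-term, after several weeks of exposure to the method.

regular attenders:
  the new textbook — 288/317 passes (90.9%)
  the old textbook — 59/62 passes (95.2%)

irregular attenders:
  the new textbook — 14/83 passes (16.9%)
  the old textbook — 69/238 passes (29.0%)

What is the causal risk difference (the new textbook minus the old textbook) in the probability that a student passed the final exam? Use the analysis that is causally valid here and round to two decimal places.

+0.33

the old textbook is higher inside every mid-term attendance stratum but the new textbook is higher in aggregate. Whether to stratify depends on how mid-term attendance relates to the teaching method.
Mid-term attendance is downstream of the teaching method. One should not condition on a consequence of treatment, so the overall rates are the right comparison.
The causal difference is the pooled difference: 0.755 − 0.427 = +0.328.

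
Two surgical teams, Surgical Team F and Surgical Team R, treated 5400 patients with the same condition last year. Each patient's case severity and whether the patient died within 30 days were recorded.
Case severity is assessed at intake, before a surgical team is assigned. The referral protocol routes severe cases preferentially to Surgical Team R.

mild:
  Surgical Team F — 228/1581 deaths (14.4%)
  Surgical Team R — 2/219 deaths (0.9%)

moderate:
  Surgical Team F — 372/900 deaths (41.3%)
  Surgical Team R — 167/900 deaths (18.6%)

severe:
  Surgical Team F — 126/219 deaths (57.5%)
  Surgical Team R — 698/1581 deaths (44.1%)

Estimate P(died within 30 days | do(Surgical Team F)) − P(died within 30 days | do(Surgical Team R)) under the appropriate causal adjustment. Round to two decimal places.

Here case severity is a common cause — it drives both which surgical team a case falls under and the outcome. The crude comparison mixes populations; the stratum-specific rates are the causally relevant ones.
Adjusting over the population distribution of case severity: 0.333·(0.144−0.009) + 0.333·(0.413−0.186) + 0.333·(0.575−0.441) = +0.166.

+0.17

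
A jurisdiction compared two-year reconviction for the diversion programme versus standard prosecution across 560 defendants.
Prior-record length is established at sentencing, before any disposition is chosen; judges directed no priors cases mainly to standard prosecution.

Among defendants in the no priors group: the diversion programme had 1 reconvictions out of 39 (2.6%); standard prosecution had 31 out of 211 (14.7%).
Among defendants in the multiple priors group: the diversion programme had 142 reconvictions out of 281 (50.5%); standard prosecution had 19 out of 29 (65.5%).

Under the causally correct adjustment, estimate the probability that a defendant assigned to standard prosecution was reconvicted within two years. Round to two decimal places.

Prior-record length is set before the disposition has any effect — it is not caused by the disposition — and it independently drives the outcome. That makes it a confounder, so the causal comparison is within prior-record length levels.
Standardising standard prosecution to the population prior-record length mix: 0.446·31/211 + 0.554·19/29 = 0.428.

0.43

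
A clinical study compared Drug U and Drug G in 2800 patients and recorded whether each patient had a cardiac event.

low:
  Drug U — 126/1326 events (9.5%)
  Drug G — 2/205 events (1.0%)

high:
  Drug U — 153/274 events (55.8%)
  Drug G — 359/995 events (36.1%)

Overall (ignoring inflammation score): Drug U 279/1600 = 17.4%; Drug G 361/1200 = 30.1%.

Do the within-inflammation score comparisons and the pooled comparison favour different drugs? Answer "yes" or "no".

yes

Within each inflammation score level (low 9.5% vs 1.0%; high 55.8% vs 36.1%), Drug G has the lower rate every time. Pooled: 17.4% vs 30.1% — Drug U has the lower rate overall. The two comparisons disagree.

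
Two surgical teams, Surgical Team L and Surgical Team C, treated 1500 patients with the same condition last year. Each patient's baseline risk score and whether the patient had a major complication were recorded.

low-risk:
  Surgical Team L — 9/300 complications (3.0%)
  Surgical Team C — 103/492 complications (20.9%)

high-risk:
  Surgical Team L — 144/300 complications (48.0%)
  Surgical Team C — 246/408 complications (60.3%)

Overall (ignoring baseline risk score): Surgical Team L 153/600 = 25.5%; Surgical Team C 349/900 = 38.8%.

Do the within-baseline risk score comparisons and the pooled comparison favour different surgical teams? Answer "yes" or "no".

no

Within each baseline risk score level (low-risk 3.0% vs 20.9%; high-risk 48.0% vs 60.3%), Surgical Team L has the lower rate every time. Pooled: 25.5% vs 38.8% — Surgical Team L has the lower rate overall. They agree.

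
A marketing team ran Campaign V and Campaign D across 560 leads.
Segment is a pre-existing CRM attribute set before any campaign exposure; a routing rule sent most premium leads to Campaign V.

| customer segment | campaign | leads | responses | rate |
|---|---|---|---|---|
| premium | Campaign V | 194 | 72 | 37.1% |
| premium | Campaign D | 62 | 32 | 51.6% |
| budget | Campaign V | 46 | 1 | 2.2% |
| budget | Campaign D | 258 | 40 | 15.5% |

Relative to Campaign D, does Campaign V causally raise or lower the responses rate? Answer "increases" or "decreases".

The stratified and pooled comparisons disagree (Campaign D wins within each customer segment; Campaign V wins overall), so the answer turns on the causal role of customer segment.
Customer segment differs across campaigns for reasons unrelated to any effect of the campaign itself, and it separately predicts the outcome — a classic confounder. We must compare within customer segment levels.
Within each level — premium: 37.1% vs 51.6%; budget: 2.2% vs 15.5% — Campaign D is higher every time.

decreases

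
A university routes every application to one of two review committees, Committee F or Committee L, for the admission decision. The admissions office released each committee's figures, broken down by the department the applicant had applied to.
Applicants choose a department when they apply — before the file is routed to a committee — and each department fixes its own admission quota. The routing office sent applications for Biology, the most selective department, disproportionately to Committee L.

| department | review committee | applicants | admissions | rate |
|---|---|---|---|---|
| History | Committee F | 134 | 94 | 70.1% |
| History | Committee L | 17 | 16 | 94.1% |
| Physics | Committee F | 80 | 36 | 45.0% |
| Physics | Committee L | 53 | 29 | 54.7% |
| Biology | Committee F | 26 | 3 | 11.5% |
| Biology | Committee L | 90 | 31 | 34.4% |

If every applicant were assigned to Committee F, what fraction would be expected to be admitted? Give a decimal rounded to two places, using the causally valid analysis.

0.45

Department is set before the review committee has any effect — it is not caused by the review committee — and it independently drives the outcome. That makes it a confounder, so the causal comparison is within department levels.
Standardising Committee F to the population department mix: 0.378·94/134 + 0.333·36/80 + 0.290·3/26 = 0.448.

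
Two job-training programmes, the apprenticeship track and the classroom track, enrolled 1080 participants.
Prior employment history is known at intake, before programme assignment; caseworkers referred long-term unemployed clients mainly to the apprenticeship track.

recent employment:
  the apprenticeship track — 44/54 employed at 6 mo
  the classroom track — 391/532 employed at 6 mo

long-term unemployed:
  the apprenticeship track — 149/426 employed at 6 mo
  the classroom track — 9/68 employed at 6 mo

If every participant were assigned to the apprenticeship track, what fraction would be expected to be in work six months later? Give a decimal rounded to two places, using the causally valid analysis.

The imbalance in prior employment history arose from how participants were allocated, not from anything the programme did; and prior employment history independently affects the outcome. The pooled gap is confounded — condition on prior employment history.
Standardising the apprenticeship track to the population prior employment history mix: 0.543·44/54 + 0.457·149/426 = 0.602.

0.60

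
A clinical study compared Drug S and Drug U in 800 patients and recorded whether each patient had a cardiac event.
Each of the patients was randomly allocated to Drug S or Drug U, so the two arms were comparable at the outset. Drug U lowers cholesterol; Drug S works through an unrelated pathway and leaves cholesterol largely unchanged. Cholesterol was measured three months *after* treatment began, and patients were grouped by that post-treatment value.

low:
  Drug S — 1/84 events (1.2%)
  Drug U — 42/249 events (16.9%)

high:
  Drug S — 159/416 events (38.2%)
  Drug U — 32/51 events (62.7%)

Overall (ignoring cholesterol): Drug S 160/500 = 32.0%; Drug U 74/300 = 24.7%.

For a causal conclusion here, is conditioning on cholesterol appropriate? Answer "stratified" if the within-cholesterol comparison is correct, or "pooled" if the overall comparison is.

Cholesterol lies on the pathway drug → cholesterol → outcome, so adjusting for it blocks the indirect effect. For the total causal effect of drug, use the unadjusted pooled rates.
Pooled: Drug S 32.0% vs Drug U 24.7%; Drug U is lower overall.

pooled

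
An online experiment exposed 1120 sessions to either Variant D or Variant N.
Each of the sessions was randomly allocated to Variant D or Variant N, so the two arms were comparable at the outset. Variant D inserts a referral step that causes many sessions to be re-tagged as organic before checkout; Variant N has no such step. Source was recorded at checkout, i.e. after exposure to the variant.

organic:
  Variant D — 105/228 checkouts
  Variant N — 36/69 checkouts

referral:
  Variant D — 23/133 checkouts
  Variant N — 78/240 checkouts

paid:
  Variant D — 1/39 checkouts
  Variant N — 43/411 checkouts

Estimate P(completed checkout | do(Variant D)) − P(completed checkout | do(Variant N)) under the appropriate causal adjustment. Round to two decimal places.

Within every traffic source level Variant N has the higher rate, yet pooled Variant D does — Simpson's reversal.
Traffic source is downstream of the variant. One should not condition on a consequence of treatment, so the overall rates are the right comparison.
The causal difference is the pooled difference: 0.323 − 0.218 = +0.104.

+0.10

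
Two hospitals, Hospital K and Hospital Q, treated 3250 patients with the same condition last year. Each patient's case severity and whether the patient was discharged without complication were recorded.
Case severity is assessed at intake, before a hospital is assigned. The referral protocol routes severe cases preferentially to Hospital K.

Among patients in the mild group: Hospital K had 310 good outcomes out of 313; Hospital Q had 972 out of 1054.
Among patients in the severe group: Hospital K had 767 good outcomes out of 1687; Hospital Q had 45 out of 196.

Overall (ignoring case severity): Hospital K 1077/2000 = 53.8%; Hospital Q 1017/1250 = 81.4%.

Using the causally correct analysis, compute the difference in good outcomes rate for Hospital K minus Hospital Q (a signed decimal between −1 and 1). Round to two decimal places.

Hospital K is higher inside every case severity stratum but Hospital Q is higher in aggregate. Whether to stratify depends on how case severity relates to the hospital.
Nothing the hospital does changes case severity; the imbalance is an allocation artefact. With case severity also predicting the outcome, the pooled figure is confounded, and the within-stratum comparison is the causal one.
Adjusting over the population distribution of case severity: 0.421·(0.990−0.922) + 0.579·(0.455−0.230) = +0.159.

+0.16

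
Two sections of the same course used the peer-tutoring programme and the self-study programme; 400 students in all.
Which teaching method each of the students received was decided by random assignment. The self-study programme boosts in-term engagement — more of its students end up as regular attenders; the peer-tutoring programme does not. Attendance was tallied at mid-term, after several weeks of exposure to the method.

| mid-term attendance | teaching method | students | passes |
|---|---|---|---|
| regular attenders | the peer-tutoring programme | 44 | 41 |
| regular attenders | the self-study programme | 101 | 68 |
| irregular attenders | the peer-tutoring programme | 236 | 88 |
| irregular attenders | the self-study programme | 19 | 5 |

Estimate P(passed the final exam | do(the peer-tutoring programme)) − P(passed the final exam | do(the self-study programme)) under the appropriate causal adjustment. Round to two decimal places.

-0.15

Mid-term attendance lies on the pathway teaching method → mid-term attendance → outcome, so adjusting for it blocks the indirect effect. For the total causal effect of teaching method, use the unadjusted pooled rates.
The causal difference is the pooled difference: 0.461 − 0.608 = -0.148.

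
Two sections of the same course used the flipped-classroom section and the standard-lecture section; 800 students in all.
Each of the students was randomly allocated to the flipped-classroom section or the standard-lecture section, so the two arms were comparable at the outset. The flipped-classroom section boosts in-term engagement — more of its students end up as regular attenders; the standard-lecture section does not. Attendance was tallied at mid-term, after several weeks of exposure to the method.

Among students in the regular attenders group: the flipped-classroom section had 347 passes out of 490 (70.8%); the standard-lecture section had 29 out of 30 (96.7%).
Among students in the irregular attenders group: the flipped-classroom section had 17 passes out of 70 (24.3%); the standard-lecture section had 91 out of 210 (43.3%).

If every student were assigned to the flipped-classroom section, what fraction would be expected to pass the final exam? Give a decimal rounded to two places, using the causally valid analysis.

0.65

Within every mid-term attendance level the standard-lecture section has the higher rate, yet pooled the flipped-classroom section does — Simpson's reversal.
Mid-term attendance lies on the pathway teaching method → mid-term attendance → outcome, so adjusting for it blocks the indirect effect. For the total causal effect of teaching method, use the unadjusted pooled rates.
So P(outcome | do(the flipped-classroom section)) is just the pooled rate for the flipped-classroom section: 364/560 = 0.650.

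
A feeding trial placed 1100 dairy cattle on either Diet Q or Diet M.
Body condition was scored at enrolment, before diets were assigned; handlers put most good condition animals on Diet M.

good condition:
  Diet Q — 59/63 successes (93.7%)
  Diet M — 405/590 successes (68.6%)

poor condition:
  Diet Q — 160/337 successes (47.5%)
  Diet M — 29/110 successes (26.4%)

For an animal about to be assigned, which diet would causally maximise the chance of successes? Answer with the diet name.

Diet Q

Diet Q is higher inside every starting body condition stratum but Diet M is higher in aggregate. Whether to stratify depends on how starting body condition relates to the diet.
Since starting body condition is a pre-existing factor (not a product of the diet) and it affects the outcome on its own, it is a confounder. The stratified rates, not the pooled rate, identify the causal effect.
Within each level — good condition: 93.7% vs 68.6%; poor condition: 47.5% vs 26.4% — Diet Q is higher every time.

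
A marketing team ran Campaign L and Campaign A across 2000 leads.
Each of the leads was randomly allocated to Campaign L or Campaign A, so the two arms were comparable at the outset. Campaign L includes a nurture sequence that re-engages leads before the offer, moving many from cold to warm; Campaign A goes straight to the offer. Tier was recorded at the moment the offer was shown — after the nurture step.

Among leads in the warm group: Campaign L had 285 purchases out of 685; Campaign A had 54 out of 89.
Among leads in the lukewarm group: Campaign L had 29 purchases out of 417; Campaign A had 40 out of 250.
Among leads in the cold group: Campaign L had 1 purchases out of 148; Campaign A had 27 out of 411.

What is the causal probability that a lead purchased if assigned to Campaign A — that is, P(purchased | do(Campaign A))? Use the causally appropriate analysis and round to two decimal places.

0.16

The engagement tier-specific comparison favours Campaign A throughout, but the pooled figures favour Campaign L. The question is whether to condition on engagement tier.
Engagement tier is downstream of the campaign. One should not condition on a consequence of treatment, so the overall rates are the right comparison.
So P(outcome | do(Campaign A)) is just the pooled rate for Campaign A: 121/750 = 0.161.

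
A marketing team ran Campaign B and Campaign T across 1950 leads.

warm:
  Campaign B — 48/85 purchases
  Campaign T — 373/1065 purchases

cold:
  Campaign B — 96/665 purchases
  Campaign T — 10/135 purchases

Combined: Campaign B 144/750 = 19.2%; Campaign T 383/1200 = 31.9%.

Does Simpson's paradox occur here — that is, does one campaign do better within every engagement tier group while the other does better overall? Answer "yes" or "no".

Within each engagement tier level (warm 56.5% vs 35.0%; cold 14.4% vs 7.4%), Campaign B has the higher rate every time. Pooled: 19.2% vs 31.9% — Campaign T has the higher rate overall. The two comparisons disagree.

yes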